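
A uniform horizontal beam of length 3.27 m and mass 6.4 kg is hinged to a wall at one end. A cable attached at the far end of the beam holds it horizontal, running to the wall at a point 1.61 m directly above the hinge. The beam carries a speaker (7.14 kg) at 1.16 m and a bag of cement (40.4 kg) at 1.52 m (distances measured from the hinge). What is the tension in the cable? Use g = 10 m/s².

T ≈ 555 N

Taking torques about the hinge:
Beam weight: 6.4 × 10 = 64 N down at 1.635 m → arm 1.635 m, τ = 64 × 1.635 = 104.6 N·m clockwise.
Speaker: 7.14 × 10 = 71.4 N down at 1.16 m → arm 1.16 m, τ = 71.4 × 1.16 = 82.82 N·m clockwise.
Bag of cement: 40.4 × 10 = 404 N down at 1.52 m → arm 1.52 m, τ = 404 × 1.52 = 614.1 N·m clockwise.
Total clockwise load moment = 801.5 N·m.
The cable tension T acts at 3.27 m; only its component perpendicular to the beam, T sinθ, produces torque. sinθ = h/√(h²+d²) = 1.61/√(1.61²+3.27²) = 0.4417.
Balancing moments: T × 3.27 × 0.4417 = 801.5, giving T = 801.5 / 1.444 = 555 N.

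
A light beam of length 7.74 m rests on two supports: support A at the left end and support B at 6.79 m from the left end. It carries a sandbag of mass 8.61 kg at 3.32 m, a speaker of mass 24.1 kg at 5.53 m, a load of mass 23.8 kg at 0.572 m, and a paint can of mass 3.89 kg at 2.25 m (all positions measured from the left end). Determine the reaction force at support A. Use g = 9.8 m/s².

Choose support B as the axis so its reaction then has zero moment arm.
Sandbag: 8.61 × 9.8 = 84.38 N down at 3.32 m → arm 3.47 m, τ = 84.38 × 3.47 = 292.8 N·m counterclockwise.
Speaker: 24.1 × 9.8 = 236.2 N down at 5.53 m → arm 1.26 m, τ = 236.2 × 1.26 = 297.6 N·m counterclockwise.
Load: 23.8 × 9.8 = 233.2 N down at 0.572 m → arm 6.218 m, τ = 233.2 × 6.218 = 1450 N·m counterclockwise.
Paint can: 3.89 × 9.8 = 38.12 N down at 2.25 m → arm 4.54 m, τ = 38.12 × 4.54 = 173.1 N·m counterclockwise.
Net load moment about support B = 2214 N·m counterclockwise.
Reaction R at support A is upward at 0 m, arm 6.79 m → moment R × 6.79 clockwise.
Στ = 0 ⇒ R × 6.79 = 2214 ⇒ R = 326 N.

R_A ≈ 326 N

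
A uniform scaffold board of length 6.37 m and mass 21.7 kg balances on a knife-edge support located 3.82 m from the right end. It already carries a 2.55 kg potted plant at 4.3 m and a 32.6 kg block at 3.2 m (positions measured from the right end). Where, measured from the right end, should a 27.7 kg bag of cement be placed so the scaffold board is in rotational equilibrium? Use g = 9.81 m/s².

About the knife-edge support (at 3.82 m from the right end):
Beam weight: 21.7 × 9.81 = 212.9 N down at 3.185 m → arm 0.635 m, τ = 212.9 × 0.635 = 135.2 N·m clockwise.
Potted plant: 2.55 × 9.81 = 25.02 N down at 4.3 m → arm 0.48 m, τ = 25.02 × 0.48 = 12.01 N·m counterclockwise.
Block: 32.6 × 9.81 = 319.8 N down at 3.2 m → arm 0.62 m, τ = 319.8 × 0.62 = 198.3 N·m clockwise.
Net moment of existing loads = 321.5 N·m clockwise.
The bag of cement weighs 27.7 × 9.81 = 271.7 N and must supply an equal counterclockwise moment, so its lever arm about the knife-edge support is 321.5 / 271.7 = 1.18 m.
That puts it at 3.82 + 1.18 = 5 m from the right end.

x ≈ 5 m from the right end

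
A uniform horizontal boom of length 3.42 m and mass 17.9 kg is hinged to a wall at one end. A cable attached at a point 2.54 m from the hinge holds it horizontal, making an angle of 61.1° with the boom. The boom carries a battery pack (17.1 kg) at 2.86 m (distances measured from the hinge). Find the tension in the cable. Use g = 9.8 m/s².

T ≈ 350 N

Choose the hinge as the axis so the unknown hinge reaction has zero arm there.
Beam weight: 17.9 × 9.8 = 175.4 N down at 1.71 m → arm 1.71 m, τ = 175.4 × 1.71 = 299.9 N·m clockwise.
Battery pack: 17.1 × 9.8 = 167.6 N down at 2.86 m → arm 2.86 m, τ = 167.6 × 2.86 = 479.3 N·m clockwise.
Total clockwise load moment = 779.2 N·m.
The cable tension T acts at 2.54 m; only its component perpendicular to the boom, T sinθ, produces torque. sin 61.1° = 0.8755.
Στ = 0 ⇒ T × 2.54 × 0.8755 = 779.2 ⇒ T = 779.2 / 2.224 = 350 N.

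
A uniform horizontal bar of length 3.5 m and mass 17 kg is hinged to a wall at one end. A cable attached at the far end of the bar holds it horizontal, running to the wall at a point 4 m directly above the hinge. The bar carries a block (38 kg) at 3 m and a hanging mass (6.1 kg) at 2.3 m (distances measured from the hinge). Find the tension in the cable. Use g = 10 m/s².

About the hinge:
Beam weight: 17 × 10 = 170 N down at 1.75 m → arm 1.75 m, τ = 170 × 1.75 = 297.5 N·m clockwise.
Block: 38 × 10 = 380 N down at 3 m → arm 3 m, τ = 380 × 3 = 1140 N·m clockwise.
Hanging mass: 6.1 × 10 = 61 N down at 2.3 m → arm 2.3 m, τ = 61 × 2.3 = 140.3 N·m clockwise.
Total clockwise load moment = 1578 N·m.
The cable tension T acts at 3.5 m; only its component perpendicular to the bar, T sinθ, produces torque. sinθ = h/√(h²+d²) = 4/√(4²+3.5²) = 0.7526.
Setting net torque to zero: T × 3.5 × 0.7526 = 1578 → T = 1578 / 2.634 = 599 N.

T ≈ 599 N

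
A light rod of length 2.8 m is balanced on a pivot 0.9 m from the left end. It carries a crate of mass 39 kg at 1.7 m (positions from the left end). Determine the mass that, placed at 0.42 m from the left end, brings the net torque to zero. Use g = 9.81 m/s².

m ≈ 65 kg

Taking torques about the pivot (at 0.9 m from the left end):
Crate: 39 × 9.81 = 382.6 N down at 1.7 m → arm 0.8 m, τ = 382.6 × 0.8 = 306.1 N·m clockwise.
Net moment of known loads = 306.1 N·m clockwise.
An unknown mass m at 0.42 m has arm 0.48 m; its moment is m·g·0.48 counterclockwise.
For rotational equilibrium, m × 9.81 × 0.48 = 306.1, so m = 306.1 / (9.81 × 0.48) = 65 kg.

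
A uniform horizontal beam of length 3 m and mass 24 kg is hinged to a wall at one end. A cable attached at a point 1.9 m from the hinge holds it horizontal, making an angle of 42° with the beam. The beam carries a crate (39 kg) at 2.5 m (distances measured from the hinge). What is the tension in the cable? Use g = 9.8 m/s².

T ≈ 1030 N

Take moments about the hinge.
Beam weight: 24 × 9.8 = 235.2 N down at 1.5 m → arm 1.5 m, τ = 235.2 × 1.5 = 352.8 N·m clockwise.
Crate: 39 × 9.8 = 382.2 N down at 2.5 m → arm 2.5 m, τ = 382.2 × 2.5 = 955.5 N·m clockwise.
Total clockwise load moment = 1308 N·m.
The cable tension T acts at 1.9 m; only its component perpendicular to the beam, T sinθ, produces torque. sin 42° = 0.6691.
Setting net torque to zero: T × 1.9 × 0.6691 = 1308 → T = 1308 / 1.271 = 1030 N.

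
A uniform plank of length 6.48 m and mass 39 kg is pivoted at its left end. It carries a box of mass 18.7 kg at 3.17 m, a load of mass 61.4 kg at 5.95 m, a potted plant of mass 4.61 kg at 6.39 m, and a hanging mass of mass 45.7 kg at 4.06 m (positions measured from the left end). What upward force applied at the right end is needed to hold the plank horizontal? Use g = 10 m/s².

F ≈ 1180 N

Taking torques about the left end:
Beam weight: 39 × 10 = 390 N down at 3.24 m → arm 3.24 m, τ = 390 × 3.24 = 1264 N·m clockwise.
Box: 18.7 × 10 = 187 N down at 3.17 m → arm 3.17 m, τ = 187 × 3.17 = 592.8 N·m clockwise.
Load: 61.4 × 10 = 614 N down at 5.95 m → arm 5.95 m, τ = 614 × 5.95 = 3653 N·m clockwise.
Potted plant: 4.61 × 10 = 46.1 N down at 6.39 m → arm 6.39 m, τ = 46.1 × 6.39 = 294.6 N·m clockwise.
Hanging mass: 45.7 × 10 = 457 N down at 4.06 m → arm 4.06 m, τ = 457 × 4.06 = 1855 N·m clockwise.
Net moment of the loads = 7659 N·m clockwise.
The upward force F acts at the right end, arm 6.48 m, giving F × 6.48 counterclockwise.
For rotational equilibrium, F × 6.48 = 7659, so F = 7659 / 6.48 = 1180 N.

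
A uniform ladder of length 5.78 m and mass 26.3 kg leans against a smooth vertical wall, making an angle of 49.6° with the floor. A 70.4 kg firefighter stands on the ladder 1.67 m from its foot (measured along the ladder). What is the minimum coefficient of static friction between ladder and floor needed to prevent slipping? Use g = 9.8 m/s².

μ_min ≈ 0.295

Choose the foot of the ladder as the axis so the floor normal and friction both act there and drop out.
Ladder weight 26.3×9.8 = 257.7 N acts at 2.89 m along the ladder; its horizontal arm is 2.89·cos49.6° = 1.873 m → τ = 482.7 N·m clockwise.
Firefighter: 70.4×9.8 = 689.9 N at 1.67 m → arm 1.082 m → τ = 746.5 N·m clockwise.
Wall normal N acts horizontally at the top; its moment arm is the height L sinθ = 5.78·sin49.6° = 4.402 m, counterclockwise.
Setting net torque to zero: N × 4.402 = 1229 → N = 279.2 N.
ΣFx = 0 ⇒ f = N_wall = 279.2 N. ΣFy = 0 ⇒ N_floor = 947.6 N.
μ_min = f / N_floor = 279.2 / 947.6 = 0.295.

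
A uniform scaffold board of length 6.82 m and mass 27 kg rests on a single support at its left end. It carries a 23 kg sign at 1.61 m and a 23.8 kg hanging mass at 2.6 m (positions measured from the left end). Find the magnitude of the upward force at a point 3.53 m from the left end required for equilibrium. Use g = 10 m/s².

F ≈ 541 N

About the left end:
Beam weight: 27 × 10 = 270 N down at 3.41 m → arm 3.41 m, τ = 270 × 3.41 = 920.7 N·m clockwise.
Sign: 23 × 10 = 230 N down at 1.61 m → arm 1.61 m, τ = 230 × 1.61 = 370.3 N·m clockwise.
Hanging mass: 23.8 × 10 = 238 N down at 2.6 m → arm 2.6 m, τ = 238 × 2.6 = 618.8 N·m clockwise.
Net moment of the loads = 1910 N·m clockwise.
The upward force F acts at a point 3.53 m from the left end, arm 3.53 m, giving F × 3.53 counterclockwise.
Στ = 0 ⇒ F × 3.53 = 1910 ⇒ F = 1910 / 3.53 = 541 N.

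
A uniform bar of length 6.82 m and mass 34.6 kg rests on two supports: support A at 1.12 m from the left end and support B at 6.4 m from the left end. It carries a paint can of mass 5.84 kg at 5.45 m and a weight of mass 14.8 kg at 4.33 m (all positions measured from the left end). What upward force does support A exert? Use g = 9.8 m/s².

Take moments about support B.
Beam weight: 34.6 × 9.8 = 339.1 N down at 3.41 m → arm 2.99 m, τ = 339.1 × 2.99 = 1014 N·m counterclockwise.
Paint can: 5.84 × 9.8 = 57.23 N down at 5.45 m → arm 0.95 m, τ = 57.23 × 0.95 = 54.37 N·m counterclockwise.
Weight: 14.8 × 9.8 = 145 N down at 4.33 m → arm 2.07 m, τ = 145 × 2.07 = 300.1 N·m counterclockwise.
Net load moment about support B = 1368 N·m counterclockwise.
Reaction R at support A is upward at 1.12 m, arm 5.28 m → moment R × 5.28 clockwise.
Setting net torque to zero: R × 5.28 = 1368 → R = 259 N.

R_A ≈ 259 N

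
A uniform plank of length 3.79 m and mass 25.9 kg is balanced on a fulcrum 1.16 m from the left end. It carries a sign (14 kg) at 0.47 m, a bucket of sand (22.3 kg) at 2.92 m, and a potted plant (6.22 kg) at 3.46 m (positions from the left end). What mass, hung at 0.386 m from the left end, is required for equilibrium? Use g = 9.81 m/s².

m ≈ 81.3 kg

Sum moments about the fulcrum (at 1.16 m from the left end) (the support reaction has zero arm there).
Beam weight: 25.9 × 9.81 = 254.1 N down at 1.895 m → arm 0.735 m, τ = 254.1 × 0.735 = 186.8 N·m clockwise.
Sign: 14 × 9.81 = 137.3 N down at 0.47 m → arm 0.69 m, τ = 137.3 × 0.69 = 94.74 N·m counterclockwise.
Bucket of sand: 22.3 × 9.81 = 218.8 N down at 2.92 m → arm 1.76 m, τ = 218.8 × 1.76 = 385.1 N·m clockwise.
Potted plant: 6.22 × 9.81 = 61.02 N down at 3.46 m → arm 2.3 m, τ = 61.02 × 2.3 = 140.3 N·m clockwise.
Net moment of known loads = 617.5 N·m clockwise.
An unknown mass m at 0.386 m has arm 0.774 m; its moment is m·g·0.774 counterclockwise.
Balancing moments: m × 9.81 × 0.774 = 617.5, giving m = 617.5 / (9.81 × 0.774) = 81.3 kg.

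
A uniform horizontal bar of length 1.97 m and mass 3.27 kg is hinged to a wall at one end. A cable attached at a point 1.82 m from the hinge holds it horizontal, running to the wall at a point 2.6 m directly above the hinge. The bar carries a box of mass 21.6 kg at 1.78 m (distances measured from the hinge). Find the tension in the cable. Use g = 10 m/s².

T ≈ 279 N

Taking torques about the hinge:
Beam weight: 3.27 × 10 = 32.7 N down at 0.985 m → arm 0.985 m, τ = 32.7 × 0.985 = 32.21 N·m clockwise.
Box: 21.6 × 10 = 216 N down at 1.78 m → arm 1.78 m, τ = 216 × 1.78 = 384.5 N·m clockwise.
Total clockwise load moment = 416.7 N·m.
The cable tension T acts at 1.82 m; only its component perpendicular to the bar, T sinθ, produces torque. sinθ = h/√(h²+d²) = 2.6/√(2.6²+1.82²) = 0.8192.
Setting net torque to zero: T × 1.82 × 0.8192 = 416.7 → T = 416.7 / 1.491 = 279 N.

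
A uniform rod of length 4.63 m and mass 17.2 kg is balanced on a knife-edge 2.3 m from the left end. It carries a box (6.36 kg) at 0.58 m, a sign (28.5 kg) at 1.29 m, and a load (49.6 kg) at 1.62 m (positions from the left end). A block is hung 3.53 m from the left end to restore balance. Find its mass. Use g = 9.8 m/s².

Taking torques about the knife-edge (at 2.3 m from the left end):
Beam weight: 17.2 × 9.8 = 168.6 N down at 2.315 m → arm 0.015 m, τ = 168.6 × 0.015 = 2.529 N·m clockwise.
Box: 6.36 × 9.8 = 62.33 N down at 0.58 m → arm 1.72 m, τ = 62.33 × 1.72 = 107.2 N·m counterclockwise.
Sign: 28.5 × 9.8 = 279.3 N down at 1.29 m → arm 1.01 m, τ = 279.3 × 1.01 = 282.1 N·m counterclockwise.
Load: 49.6 × 9.8 = 486.1 N down at 1.62 m → arm 0.68 m, τ = 486.1 × 0.68 = 330.5 N·m counterclockwise.
Net moment of known loads = 717.3 N·m counterclockwise.
An unknown mass m at 3.53 m has arm 1.23 m; its moment is m·g·1.23 clockwise.
Στ = 0 ⇒ m × 9.8 × 1.23 = 717.3 ⇒ m = 717.3 / (9.8 × 1.23) = 59.5 kg.

m ≈ 59.5 kg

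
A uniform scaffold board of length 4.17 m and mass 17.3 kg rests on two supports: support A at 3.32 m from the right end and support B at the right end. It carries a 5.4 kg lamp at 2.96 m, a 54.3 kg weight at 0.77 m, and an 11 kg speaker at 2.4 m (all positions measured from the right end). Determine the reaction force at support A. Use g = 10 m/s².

Take moments about support B.
Beam weight: 17.3 × 10 = 173 N down at 2.085 m → arm 2.085 m, τ = 173 × 2.085 = 360.7 N·m counterclockwise.
Lamp: 5.4 × 10 = 54 N down at 2.96 m → arm 2.96 m, τ = 54 × 2.96 = 159.8 N·m counterclockwise.
Weight: 54.3 × 10 = 543 N down at 0.77 m → arm 0.77 m, τ = 543 × 0.77 = 418.1 N·m counterclockwise.
Speaker: 11 × 10 = 110 N down at 2.4 m → arm 2.4 m, τ = 110 × 2.4 = 264 N·m counterclockwise.
Net load moment about support B = 1203 N·m counterclockwise.
Reaction R at support A is upward at 3.32 m, arm 3.32 m → moment R × 3.32 clockwise.
Στ = 0 ⇒ R × 3.32 = 1203 ⇒ R = 362 N.

R_A ≈ 362 N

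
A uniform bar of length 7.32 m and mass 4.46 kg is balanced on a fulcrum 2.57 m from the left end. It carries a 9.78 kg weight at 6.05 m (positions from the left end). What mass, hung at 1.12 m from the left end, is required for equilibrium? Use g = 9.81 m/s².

Take moments about the fulcrum (at 2.57 m from the left end).
Beam weight: 4.46 × 9.81 = 43.75 N down at 3.66 m → arm 1.09 m, τ = 43.75 × 1.09 = 47.69 N·m clockwise.
Weight: 9.78 × 9.81 = 95.94 N down at 6.05 m → arm 3.48 m, τ = 95.94 × 3.48 = 333.9 N·m clockwise.
Net moment of known loads = 381.6 N·m clockwise.
An unknown mass m at 1.12 m has arm 1.45 m; its moment is m·g·1.45 counterclockwise.
Setting net torque to zero: m × 9.81 × 1.45 = 381.6 → m = 381.6 / (9.81 × 1.45) = 26.8 kg.

m ≈ 26.8 kg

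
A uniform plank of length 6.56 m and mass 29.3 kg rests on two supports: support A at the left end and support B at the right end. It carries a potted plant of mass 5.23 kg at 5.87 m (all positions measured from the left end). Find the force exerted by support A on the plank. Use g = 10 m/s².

About support B:
Beam weight: 29.3 × 10 = 293 N down at 3.28 m → arm 3.28 m, τ = 293 × 3.28 = 961 N·m counterclockwise.
Potted plant: 5.23 × 10 = 52.3 N down at 5.87 m → arm 0.69 m, τ = 52.3 × 0.69 = 36.09 N·m counterclockwise.
Net load moment about support B = 997.1 N·m counterclockwise.
Reaction R at support A is upward at 0 m, arm 6.56 m → moment R × 6.56 clockwise.
Στ = 0 ⇒ R × 6.56 = 997.1 ⇒ R = 152 N.

R_A ≈ 152 N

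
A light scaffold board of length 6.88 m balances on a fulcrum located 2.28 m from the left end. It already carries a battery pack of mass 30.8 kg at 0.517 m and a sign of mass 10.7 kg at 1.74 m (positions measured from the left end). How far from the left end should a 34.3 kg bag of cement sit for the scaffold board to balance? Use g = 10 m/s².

x ≈ 4.03 m from the left end

Choose the fulcrum (at 2.28 m from the left end) as the axis so the support reaction has zero arm there.
Battery pack: 30.8 × 10 = 308 N down at 0.517 m → arm 1.763 m, τ = 308 × 1.763 = 543 N·m counterclockwise.
Sign: 10.7 × 10 = 107 N down at 1.74 m → arm 0.54 m, τ = 107 × 0.54 = 57.78 N·m counterclockwise.
Net moment of existing loads = 600.8 N·m counterclockwise.
The bag of cement weighs 34.3 × 10 = 343 N and must supply an equal clockwise moment, so its lever arm about the fulcrum is 600.8 / 343 = 1.75 m.
That puts it at 2.28 + 1.75 = 4.03 m from the left end.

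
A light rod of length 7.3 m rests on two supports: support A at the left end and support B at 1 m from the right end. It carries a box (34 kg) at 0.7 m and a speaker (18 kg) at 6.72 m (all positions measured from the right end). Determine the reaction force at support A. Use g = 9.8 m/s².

Take moments about support B.
Box: 34 × 9.8 = 333.2 N down at 0.7 m → arm 0.3 m, τ = 333.2 × 0.3 = 99.96 N·m clockwise.
Speaker: 18 × 9.8 = 176.4 N down at 6.72 m → arm 5.72 m, τ = 176.4 × 5.72 = 1009 N·m counterclockwise.
Net load moment about support B = 909 N·m counterclockwise.
Reaction R at support A is upward at 7.3 m, arm 6.3 m → moment R × 6.3 clockwise.
Balancing moments: R × 6.3 = 909, giving R = 144 N.

R_A ≈ 144 N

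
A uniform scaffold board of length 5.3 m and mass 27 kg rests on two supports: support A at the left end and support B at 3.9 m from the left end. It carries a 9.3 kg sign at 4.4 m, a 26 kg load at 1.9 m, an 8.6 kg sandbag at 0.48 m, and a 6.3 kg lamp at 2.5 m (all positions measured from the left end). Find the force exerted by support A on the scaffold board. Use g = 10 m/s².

R_A ≈ 306 N

Sum moments about support B (its reaction then has zero moment arm).
Beam weight: 27 × 10 = 270 N down at 2.65 m → arm 1.25 m, τ = 270 × 1.25 = 337.5 N·m counterclockwise.
Sign: 9.3 × 10 = 93 N down at 4.4 m → arm 0.5 m, τ = 93 × 0.5 = 46.5 N·m clockwise.
Load: 26 × 10 = 260 N down at 1.9 m → arm 2 m, τ = 260 × 2 = 520 N·m counterclockwise.
Sandbag: 8.6 × 10 = 86 N down at 0.48 m → arm 3.42 m, τ = 86 × 3.42 = 294.1 N·m counterclockwise.
Lamp: 6.3 × 10 = 63 N down at 2.5 m → arm 1.4 m, τ = 63 × 1.4 = 88.2 N·m counterclockwise.
Net load moment about support B = 1193 N·m counterclockwise.
Reaction R at support A is upward at 0 m, arm 3.9 m → moment R × 3.9 clockwise.
Balancing moments: R × 3.9 = 1193, giving R = 306 N.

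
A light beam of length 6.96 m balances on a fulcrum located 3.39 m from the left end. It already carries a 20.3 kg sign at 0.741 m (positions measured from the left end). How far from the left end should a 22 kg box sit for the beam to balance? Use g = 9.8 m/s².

Sum moments about the fulcrum (at 3.39 m from the left end) (the support reaction has zero arm there).
Sign: 20.3 × 9.8 = 198.9 N down at 0.741 m → arm 2.649 m, τ = 198.9 × 2.649 = 526.9 N·m counterclockwise.
Net moment of existing loads = 526.9 N·m counterclockwise.
The box weighs 22 × 9.8 = 215.6 N and must supply an equal clockwise moment, so its lever arm about the fulcrum is 526.9 / 215.6 = 2.44 m.
That puts it at 3.39 + 2.44 = 5.83 m from the left end.

x ≈ 5.83 m from the left end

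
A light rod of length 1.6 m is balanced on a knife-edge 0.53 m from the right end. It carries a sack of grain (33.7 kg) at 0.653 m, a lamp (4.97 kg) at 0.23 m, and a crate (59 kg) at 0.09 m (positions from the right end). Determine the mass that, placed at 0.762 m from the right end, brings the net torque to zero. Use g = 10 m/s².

m ≈ 100 kg

Taking torques about the knife-edge (at 0.53 m from the right end):
Sack of grain: 33.7 × 10 = 337 N down at 0.653 m → arm 0.123 m, τ = 337 × 0.123 = 41.45 N·m counterclockwise.
Lamp: 4.97 × 10 = 49.7 N down at 0.23 m → arm 0.3 m, τ = 49.7 × 0.3 = 14.91 N·m clockwise.
Crate: 59 × 10 = 590 N down at 0.09 m → arm 0.44 m, τ = 590 × 0.44 = 259.6 N·m clockwise.
Net moment of known loads = 233.1 N·m clockwise.
An unknown mass m at 0.762 m has arm 0.232 m; its moment is m·g·0.232 counterclockwise.
Balancing moments: m × 10 × 0.232 = 233.1, giving m = 233.1 / (10 × 0.232) = 100 kg.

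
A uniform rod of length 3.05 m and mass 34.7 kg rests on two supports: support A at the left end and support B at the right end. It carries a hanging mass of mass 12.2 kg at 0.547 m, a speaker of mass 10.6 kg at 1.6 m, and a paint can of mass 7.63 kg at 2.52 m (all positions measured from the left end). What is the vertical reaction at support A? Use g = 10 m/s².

R_A ≈ 337 N

Taking torques about support B:
Beam weight: 34.7 × 10 = 347 N down at 1.525 m → arm 1.525 m, τ = 347 × 1.525 = 529.2 N·m counterclockwise.
Hanging mass: 12.2 × 10 = 122 N down at 0.547 m → arm 2.503 m, τ = 122 × 2.503 = 305.4 N·m counterclockwise.
Speaker: 10.6 × 10 = 106 N down at 1.6 m → arm 1.45 m, τ = 106 × 1.45 = 153.7 N·m counterclockwise.
Paint can: 7.63 × 10 = 76.3 N down at 2.52 m → arm 0.53 m, τ = 76.3 × 0.53 = 40.44 N·m counterclockwise.
Net load moment about support B = 1029 N·m counterclockwise.
Reaction R at support A is upward at 0 m, arm 3.05 m → moment R × 3.05 clockwise.
Setting net torque to zero: R × 3.05 = 1029 → R = 337 N.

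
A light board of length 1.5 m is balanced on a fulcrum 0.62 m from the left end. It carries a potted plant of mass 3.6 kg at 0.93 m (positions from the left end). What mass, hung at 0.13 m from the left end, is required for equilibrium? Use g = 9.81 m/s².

Choose the fulcrum (at 0.62 m from the left end) as the axis so the support reaction has zero arm there.
Potted plant: 3.6 × 9.81 = 35.32 N down at 0.93 m → arm 0.31 m, τ = 35.32 × 0.31 = 10.95 N·m clockwise.
Net moment of known loads = 10.95 N·m clockwise.
An unknown mass m at 0.13 m has arm 0.49 m; its moment is m·g·0.49 counterclockwise.
For rotational equilibrium, m × 9.81 × 0.49 = 10.95, so m = 10.95 / (9.81 × 0.49) = 2.28 kg.

m ≈ 2.28 kg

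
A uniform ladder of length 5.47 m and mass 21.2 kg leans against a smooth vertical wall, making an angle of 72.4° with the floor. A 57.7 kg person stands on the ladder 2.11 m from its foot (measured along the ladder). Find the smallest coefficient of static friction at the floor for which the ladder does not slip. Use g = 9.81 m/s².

Sum moments about the foot of the ladder (the floor normal and friction both act there and drop out).
Ladder weight 21.2×9.81 = 208 N acts at 2.735 m along the ladder; its horizontal arm is 2.735·cos72.4° = 0.827 m → τ = 172 N·m clockwise.
Person: 57.7×9.81 = 566 N at 2.11 m → arm 0.638 m → τ = 361.1 N·m clockwise.
Wall normal N acts horizontally at the top; its moment arm is the height L sinθ = 5.47·sin72.4° = 5.214 m, counterclockwise.
Balancing moments: N × 5.214 = 533.1, giving N = 102.2 N.
ΣFx = 0 ⇒ f = N_wall = 102.2 N. ΣFy = 0 ⇒ N_floor = 774 N.
μ_min = f / N_floor = 102.2 / 774 = 0.132.

μ_min ≈ 0.132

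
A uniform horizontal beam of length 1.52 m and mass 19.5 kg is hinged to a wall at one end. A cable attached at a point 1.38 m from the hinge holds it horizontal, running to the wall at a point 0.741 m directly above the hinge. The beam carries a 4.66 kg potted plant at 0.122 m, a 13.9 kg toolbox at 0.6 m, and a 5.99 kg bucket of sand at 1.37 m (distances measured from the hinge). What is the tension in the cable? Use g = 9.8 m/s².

Sum moments about the hinge (the unknown hinge reaction has zero arm there).
Beam weight: 19.5 × 9.8 = 191.1 N down at 0.76 m → arm 0.76 m, τ = 191.1 × 0.76 = 145.2 N·m clockwise.
Potted plant: 4.66 × 9.8 = 45.67 N down at 0.122 m → arm 0.122 m, τ = 45.67 × 0.122 = 5.572 N·m clockwise.
Toolbox: 13.9 × 9.8 = 136.2 N down at 0.6 m → arm 0.6 m, τ = 136.2 × 0.6 = 81.72 N·m clockwise.
Bucket of sand: 5.99 × 9.8 = 58.7 N down at 1.37 m → arm 1.37 m, τ = 58.7 × 1.37 = 80.42 N·m clockwise.
Total clockwise load moment = 312.9 N·m.
The cable tension T acts at 1.38 m; only its component perpendicular to the beam, T sinθ, produces torque. sinθ = h/√(h²+d²) = 0.741/√(0.741²+1.38²) = 0.4731.
Setting net torque to zero: T × 1.38 × 0.4731 = 312.9 → T = 312.9 / 0.6529 = 479 N.

T ≈ 479 N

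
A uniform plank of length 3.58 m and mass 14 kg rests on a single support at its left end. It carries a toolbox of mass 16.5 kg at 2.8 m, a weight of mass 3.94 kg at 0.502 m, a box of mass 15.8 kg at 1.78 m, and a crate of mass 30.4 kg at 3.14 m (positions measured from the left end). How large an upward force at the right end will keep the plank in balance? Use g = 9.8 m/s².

F ≈ 539 N

Taking torques about the left end:
Beam weight: 14 × 9.8 = 137.2 N down at 1.79 m → arm 1.79 m, τ = 137.2 × 1.79 = 245.6 N·m clockwise.
Toolbox: 16.5 × 9.8 = 161.7 N down at 2.8 m → arm 2.8 m, τ = 161.7 × 2.8 = 452.8 N·m clockwise.
Weight: 3.94 × 9.8 = 38.61 N down at 0.502 m → arm 0.502 m, τ = 38.61 × 0.502 = 19.38 N·m clockwise.
Box: 15.8 × 9.8 = 154.8 N down at 1.78 m → arm 1.78 m, τ = 154.8 × 1.78 = 275.5 N·m clockwise.
Crate: 30.4 × 9.8 = 297.9 N down at 3.14 m → arm 3.14 m, τ = 297.9 × 3.14 = 935.4 N·m clockwise.
Net moment of the loads = 1929 N·m clockwise.
The upward force F acts at the right end, arm 3.58 m, giving F × 3.58 counterclockwise.
For rotational equilibrium, F × 3.58 = 1929, so F = 1929 / 3.58 = 539 N.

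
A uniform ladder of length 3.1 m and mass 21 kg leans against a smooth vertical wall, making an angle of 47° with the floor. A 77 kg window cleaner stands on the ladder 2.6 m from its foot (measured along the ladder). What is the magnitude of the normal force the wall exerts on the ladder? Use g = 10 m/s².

Taking torques about the foot of the ladder:
Ladder weight 21×10 = 210 N acts at 1.55 m along the ladder; its horizontal arm is 1.55·cos47° = 1.057 m → τ = 222 N·m clockwise.
Window cleaner: 77×10 = 770 N at 2.6 m → arm 1.773 m → τ = 1365 N·m clockwise.
Wall normal N acts horizontally at the top; its moment arm is the height L sinθ = 3.1·sin47° = 2.267 m, counterclockwise.
Στ = 0 ⇒ N × 2.267 = 1587 ⇒ N = 700 N.

N_wall ≈ 700 N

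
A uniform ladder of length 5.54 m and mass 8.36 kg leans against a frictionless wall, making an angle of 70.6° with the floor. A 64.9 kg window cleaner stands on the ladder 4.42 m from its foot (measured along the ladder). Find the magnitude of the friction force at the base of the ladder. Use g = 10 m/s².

Taking torques about the foot of the ladder:
Ladder weight 8.36×10 = 83.6 N acts at 2.77 m along the ladder; its horizontal arm is 2.77·cos70.6° = 0.9201 m → τ = 76.92 N·m clockwise.
Window cleaner: 64.9×10 = 649 N at 4.42 m → arm 1.468 m → τ = 952.7 N·m clockwise.
Wall normal N acts horizontally at the top; its moment arm is the height L sinθ = 5.54·sin70.6° = 5.225 m, counterclockwise.
Balancing moments: N × 5.225 = 1030, giving N = 197 N.
ΣFx = 0: friction at the foot balances the wall's push, so f = N_wall = 197 N.

f ≈ 197 N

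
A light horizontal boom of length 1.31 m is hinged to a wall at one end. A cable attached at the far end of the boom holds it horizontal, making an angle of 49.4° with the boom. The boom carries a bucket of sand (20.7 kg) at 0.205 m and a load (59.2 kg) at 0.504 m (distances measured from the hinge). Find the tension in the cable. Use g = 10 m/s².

T ≈ 343 N

Take moments about the hinge.
Bucket of sand: 20.7 × 10 = 207 N down at 0.205 m → arm 0.205 m, τ = 207 × 0.205 = 42.43 N·m clockwise.
Load: 59.2 × 10 = 592 N down at 0.504 m → arm 0.504 m, τ = 592 × 0.504 = 298.4 N·m clockwise.
Total clockwise load moment = 340.8 N·m.
The cable tension T acts at 1.31 m; only its component perpendicular to the boom, T sinθ, produces torque. sin 49.4° = 0.7593.
Setting net torque to zero: T × 1.31 × 0.7593 = 340.8 → T = 340.8 / 0.9947 = 343 N.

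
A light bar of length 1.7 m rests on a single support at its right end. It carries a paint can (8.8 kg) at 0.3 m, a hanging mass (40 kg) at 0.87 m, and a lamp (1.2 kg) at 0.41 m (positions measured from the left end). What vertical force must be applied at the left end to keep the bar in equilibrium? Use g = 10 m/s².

Take moments about the right end.
Paint can: 8.8 × 10 = 88 N down at 0.3 m → arm 1.4 m, τ = 88 × 1.4 = 123.2 N·m counterclockwise.
Hanging mass: 40 × 10 = 400 N down at 0.87 m → arm 0.83 m, τ = 400 × 0.83 = 332 N·m counterclockwise.
Lamp: 1.2 × 10 = 12 N down at 0.41 m → arm 1.29 m, τ = 12 × 1.29 = 15.48 N·m counterclockwise.
Net moment of the loads = 470.7 N·m counterclockwise.
The upward force F acts at the left end, arm 1.7 m, giving F × 1.7 clockwise.
For rotational equilibrium, F × 1.7 = 470.7, so F = 470.7 / 1.7 = 277 N.

F ≈ 277 N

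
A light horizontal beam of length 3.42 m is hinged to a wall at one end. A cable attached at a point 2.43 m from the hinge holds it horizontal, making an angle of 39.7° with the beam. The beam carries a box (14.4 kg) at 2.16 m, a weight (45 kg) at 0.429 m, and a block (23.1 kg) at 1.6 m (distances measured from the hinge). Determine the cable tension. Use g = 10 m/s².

T ≈ 563 N

Sum moments about the hinge (the unknown hinge reaction has zero arm there).
Box: 14.4 × 10 = 144 N down at 2.16 m → arm 2.16 m, τ = 144 × 2.16 = 311 N·m clockwise.
Weight: 45 × 10 = 450 N down at 0.429 m → arm 0.429 m, τ = 450 × 0.429 = 193 N·m clockwise.
Block: 23.1 × 10 = 231 N down at 1.6 m → arm 1.6 m, τ = 231 × 1.6 = 369.6 N·m clockwise.
Total clockwise load moment = 873.6 N·m.
The cable tension T acts at 2.43 m; only its component perpendicular to the beam, T sinθ, produces torque. sin 39.7° = 0.6388.
Setting net torque to zero: T × 2.43 × 0.6388 = 873.6 → T = 873.6 / 1.552 = 563 N.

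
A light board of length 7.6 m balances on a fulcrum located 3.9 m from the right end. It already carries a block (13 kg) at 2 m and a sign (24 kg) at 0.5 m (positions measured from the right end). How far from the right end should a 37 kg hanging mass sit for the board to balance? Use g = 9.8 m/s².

Sum moments about the fulcrum (at 3.9 m from the right end) (the support reaction has zero arm there).
Block: 13 × 9.8 = 127.4 N down at 2 m → arm 1.9 m, τ = 127.4 × 1.9 = 242.1 N·m clockwise.
Sign: 24 × 9.8 = 235.2 N down at 0.5 m → arm 3.4 m, τ = 235.2 × 3.4 = 799.7 N·m clockwise.
Net moment of existing loads = 1042 N·m clockwise.
The hanging mass weighs 37 × 9.8 = 362.6 N and must supply an equal counterclockwise moment, so its lever arm about the fulcrum is 1042 / 362.6 = 2.87 m.
That puts it at 3.9 + 2.87 = 6.77 m from the right end.

x ≈ 6.77 m from the right end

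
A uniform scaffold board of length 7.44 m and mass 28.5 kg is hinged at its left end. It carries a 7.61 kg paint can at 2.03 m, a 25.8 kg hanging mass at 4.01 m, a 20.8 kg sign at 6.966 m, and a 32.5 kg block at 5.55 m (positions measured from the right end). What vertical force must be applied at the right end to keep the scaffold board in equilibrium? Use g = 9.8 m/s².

F ≈ 404 N

Sum moments about the left end (the unknown pivot reaction has zero arm there).
Beam weight: 28.5 × 9.8 = 279.3 N down at 3.72 m → arm 3.72 m, τ = 279.3 × 3.72 = 1039 N·m clockwise.
Paint can: 7.61 × 9.8 = 74.58 N down at 2.03 m → arm 5.41 m, τ = 74.58 × 5.41 = 403.5 N·m clockwise.
Hanging mass: 25.8 × 9.8 = 252.8 N down at 4.01 m → arm 3.43 m, τ = 252.8 × 3.43 = 867.1 N·m clockwise.
Sign: 20.8 × 9.8 = 203.8 N down at 6.966 m → arm 0.474 m, τ = 203.8 × 0.474 = 96.6 N·m clockwise.
Block: 32.5 × 9.8 = 318.5 N down at 5.55 m → arm 1.89 m, τ = 318.5 × 1.89 = 602 N·m clockwise.
Net moment of the loads = 3008 N·m clockwise.
The upward force F acts at the right end, arm 7.44 m, giving F × 7.44 counterclockwise.
Στ = 0 ⇒ F × 7.44 = 3008 ⇒ F = 3008 / 7.44 = 404 N.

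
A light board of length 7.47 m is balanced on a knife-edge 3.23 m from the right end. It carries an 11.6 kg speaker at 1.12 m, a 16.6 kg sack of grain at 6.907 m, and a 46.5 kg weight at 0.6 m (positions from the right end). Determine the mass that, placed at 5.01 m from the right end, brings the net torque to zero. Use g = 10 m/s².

Sum moments about the knife-edge (at 3.23 m from the right end) (the support reaction has zero arm there).
Speaker: 11.6 × 10 = 116 N down at 1.12 m → arm 2.11 m, τ = 116 × 2.11 = 244.8 N·m clockwise.
Sack of grain: 16.6 × 10 = 166 N down at 6.907 m → arm 3.677 m, τ = 166 × 3.677 = 610.4 N·m counterclockwise.
Weight: 46.5 × 10 = 465 N down at 0.6 m → arm 2.63 m, τ = 465 × 2.63 = 1223 N·m clockwise.
Net moment of known loads = 857.4 N·m clockwise.
An unknown mass m at 5.01 m has arm 1.78 m; its moment is m·g·1.78 counterclockwise.
Balancing moments: m × 10 × 1.78 = 857.4, giving m = 857.4 / (10 × 1.78) = 48.2 kg.

m ≈ 48.2 kg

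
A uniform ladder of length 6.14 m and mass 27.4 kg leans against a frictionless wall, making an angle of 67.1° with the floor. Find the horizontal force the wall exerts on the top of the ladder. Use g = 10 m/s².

Sum moments about the foot of the ladder (the floor normal and friction both act there and drop out).
Ladder weight 27.4×10 = 274 N acts at 3.07 m along the ladder; its horizontal arm is 3.07·cos67.1° = 1.195 m → τ = 327.4 N·m clockwise.
Wall normal N acts horizontally at the top; its moment arm is the height L sinθ = 6.14·sin67.1° = 5.656 m, counterclockwise.
Στ = 0 ⇒ N × 5.656 = 327.4 ⇒ N = 57.9 N.

N_wall ≈ 57.9 N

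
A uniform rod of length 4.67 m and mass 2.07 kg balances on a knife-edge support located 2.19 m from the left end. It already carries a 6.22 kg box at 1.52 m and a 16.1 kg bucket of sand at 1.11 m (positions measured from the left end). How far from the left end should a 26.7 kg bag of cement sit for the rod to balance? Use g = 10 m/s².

Take moments about the knife-edge support (at 2.19 m from the left end).
Beam weight: 2.07 × 10 = 20.7 N down at 2.335 m → arm 0.145 m, τ = 20.7 × 0.145 = 3.001 N·m clockwise.
Box: 6.22 × 10 = 62.2 N down at 1.52 m → arm 0.67 m, τ = 62.2 × 0.67 = 41.67 N·m counterclockwise.
Bucket of sand: 16.1 × 10 = 161 N down at 1.11 m → arm 1.08 m, τ = 161 × 1.08 = 173.9 N·m counterclockwise.
Net moment of existing loads = 212.6 N·m counterclockwise.
The bag of cement weighs 26.7 × 10 = 267 N and must supply an equal clockwise moment, so its lever arm about the knife-edge support is 212.6 / 267 = 0.796 m.
That puts it at 2.19 + 0.796 = 2.99 m from the left end.

x ≈ 2.99 m from the left end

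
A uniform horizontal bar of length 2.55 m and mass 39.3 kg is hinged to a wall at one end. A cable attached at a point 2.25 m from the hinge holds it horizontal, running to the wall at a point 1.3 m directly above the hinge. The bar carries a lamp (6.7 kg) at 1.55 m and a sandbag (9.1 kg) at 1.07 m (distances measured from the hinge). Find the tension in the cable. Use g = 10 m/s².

Take moments about the hinge.
Beam weight: 39.3 × 10 = 393 N down at 1.275 m → arm 1.275 m, τ = 393 × 1.275 = 501.1 N·m clockwise.
Lamp: 6.7 × 10 = 67 N down at 1.55 m → arm 1.55 m, τ = 67 × 1.55 = 103.9 N·m clockwise.
Sandbag: 9.1 × 10 = 91 N down at 1.07 m → arm 1.07 m, τ = 91 × 1.07 = 97.37 N·m clockwise.
Total clockwise load moment = 702.4 N·m.
The cable tension T acts at 2.25 m; only its component perpendicular to the bar, T sinθ, produces torque. sinθ = h/√(h²+d²) = 1.3/√(1.3²+2.25²) = 0.5003.
For rotational equilibrium, T × 2.25 × 0.5003 = 702.4, so T = 702.4 / 1.126 = 624 N.

T ≈ 624 N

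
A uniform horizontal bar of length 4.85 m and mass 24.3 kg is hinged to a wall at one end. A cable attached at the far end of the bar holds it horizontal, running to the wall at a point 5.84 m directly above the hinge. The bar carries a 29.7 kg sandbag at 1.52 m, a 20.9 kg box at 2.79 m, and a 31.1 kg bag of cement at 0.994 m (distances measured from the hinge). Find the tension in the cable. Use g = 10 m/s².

Choose the hinge as the axis so the unknown hinge reaction has zero arm there.
Beam weight: 24.3 × 10 = 243 N down at 2.425 m → arm 2.425 m, τ = 243 × 2.425 = 589.3 N·m clockwise.
Sandbag: 29.7 × 10 = 297 N down at 1.52 m → arm 1.52 m, τ = 297 × 1.52 = 451.4 N·m clockwise.
Box: 20.9 × 10 = 209 N down at 2.79 m → arm 2.79 m, τ = 209 × 2.79 = 583.1 N·m clockwise.
Bag of cement: 31.1 × 10 = 311 N down at 0.994 m → arm 0.994 m, τ = 311 × 0.994 = 309.1 N·m clockwise.
Total clockwise load moment = 1933 N·m.
The cable tension T acts at 4.85 m; only its component perpendicular to the bar, T sinθ, produces torque. sinθ = h/√(h²+d²) = 5.84/√(5.84²+4.85²) = 0.7693.
Στ = 0 ⇒ T × 4.85 × 0.7693 = 1933 ⇒ T = 1933 / 3.731 = 518 N.

T ≈ 518 N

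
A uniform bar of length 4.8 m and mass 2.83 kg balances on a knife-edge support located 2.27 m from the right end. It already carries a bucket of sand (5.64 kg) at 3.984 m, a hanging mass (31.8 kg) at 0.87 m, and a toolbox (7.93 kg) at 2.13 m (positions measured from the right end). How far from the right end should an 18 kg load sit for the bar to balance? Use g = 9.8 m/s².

Take moments about the knife-edge support (at 2.27 m from the right end).
Beam weight: 2.83 × 9.8 = 27.73 N down at 2.4 m → arm 0.13 m, τ = 27.73 × 0.13 = 3.605 N·m counterclockwise.
Bucket of sand: 5.64 × 9.8 = 55.27 N down at 3.984 m → arm 1.714 m, τ = 55.27 × 1.714 = 94.73 N·m counterclockwise.
Hanging mass: 31.8 × 9.8 = 311.6 N down at 0.87 m → arm 1.4 m, τ = 311.6 × 1.4 = 436.2 N·m clockwise.
Toolbox: 7.93 × 9.8 = 77.71 N down at 2.13 m → arm 0.14 m, τ = 77.71 × 0.14 = 10.88 N·m clockwise.
Net moment of existing loads = 348.7 N·m clockwise.
The load weighs 18 × 9.8 = 176.4 N and must supply an equal counterclockwise moment, so its lever arm about the knife-edge support is 348.7 / 176.4 = 1.98 m.
That puts it at 2.27 + 1.98 = 4.25 m from the right end.

x ≈ 4.25 m from the right end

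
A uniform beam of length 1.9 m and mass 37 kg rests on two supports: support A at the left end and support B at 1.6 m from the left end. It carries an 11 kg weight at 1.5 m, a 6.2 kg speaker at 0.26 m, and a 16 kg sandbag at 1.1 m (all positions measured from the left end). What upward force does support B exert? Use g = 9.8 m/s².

Taking torques about support A:
Beam weight: 37 × 9.8 = 362.6 N down at 0.95 m → arm 0.95 m, τ = 362.6 × 0.95 = 344.5 N·m clockwise.
Weight: 11 × 9.8 = 107.8 N down at 1.5 m → arm 1.5 m, τ = 107.8 × 1.5 = 161.7 N·m clockwise.
Speaker: 6.2 × 9.8 = 60.76 N down at 0.26 m → arm 0.26 m, τ = 60.76 × 0.26 = 15.8 N·m clockwise.
Sandbag: 16 × 9.8 = 156.8 N down at 1.1 m → arm 1.1 m, τ = 156.8 × 1.1 = 172.5 N·m clockwise.
Net load moment about support A = 694.5 N·m clockwise.
Reaction R at support B is upward at 1.6 m, arm 1.6 m → moment R × 1.6 counterclockwise.
Στ = 0 ⇒ R × 1.6 = 694.5 ⇒ R = 434 N.

R_B ≈ 434 N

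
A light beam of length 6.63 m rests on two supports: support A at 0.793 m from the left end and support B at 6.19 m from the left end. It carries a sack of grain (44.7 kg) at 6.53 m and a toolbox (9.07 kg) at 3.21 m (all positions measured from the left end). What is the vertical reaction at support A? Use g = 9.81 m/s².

R_A ≈ 21.5 N

Choose support B as the axis so its reaction then has zero moment arm.
Sack of grain: 44.7 × 9.81 = 438.5 N down at 6.53 m → arm 0.34 m, τ = 438.5 × 0.34 = 149.1 N·m clockwise.
Toolbox: 9.07 × 9.81 = 88.98 N down at 3.21 m → arm 2.98 m, τ = 88.98 × 2.98 = 265.2 N·m counterclockwise.
Net load moment about support B = 116.1 N·m counterclockwise.
Reaction R at support A is upward at 0.793 m, arm 5.397 m → moment R × 5.397 clockwise.
For rotational equilibrium, R × 5.397 = 116.1, so R = 21.5 N.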